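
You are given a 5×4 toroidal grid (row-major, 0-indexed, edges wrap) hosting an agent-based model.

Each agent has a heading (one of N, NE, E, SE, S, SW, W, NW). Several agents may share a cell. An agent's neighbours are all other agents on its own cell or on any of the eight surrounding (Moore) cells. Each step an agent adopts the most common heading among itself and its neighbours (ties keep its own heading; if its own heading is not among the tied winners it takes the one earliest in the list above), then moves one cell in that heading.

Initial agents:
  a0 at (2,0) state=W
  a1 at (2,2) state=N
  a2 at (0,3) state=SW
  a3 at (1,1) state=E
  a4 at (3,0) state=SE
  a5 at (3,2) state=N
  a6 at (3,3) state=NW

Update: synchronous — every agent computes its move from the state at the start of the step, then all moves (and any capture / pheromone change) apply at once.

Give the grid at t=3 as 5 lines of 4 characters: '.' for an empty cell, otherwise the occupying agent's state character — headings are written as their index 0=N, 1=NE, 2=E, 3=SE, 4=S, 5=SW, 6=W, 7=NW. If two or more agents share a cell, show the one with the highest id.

t=1: a0@(2,3):W a1@(1,2):N a2@(1,2):SW a3@(1,2):E a4@(4,1):SE a5@(2,2):N a6@(2,3):N
t=2: a0@(1,3):N a1@(0,2):N a2@(0,2):N a3@(0,2):N a4@(0,2):SE a5@(1,2):N a6@(1,3):N
t=3: a0@(0,3):N a1@(4,2):N a2@(4,2):N a3@(4,2):N a4@(4,2):N a5@(0,2):N a6@(0,3):N

..00
....
....
....
..0.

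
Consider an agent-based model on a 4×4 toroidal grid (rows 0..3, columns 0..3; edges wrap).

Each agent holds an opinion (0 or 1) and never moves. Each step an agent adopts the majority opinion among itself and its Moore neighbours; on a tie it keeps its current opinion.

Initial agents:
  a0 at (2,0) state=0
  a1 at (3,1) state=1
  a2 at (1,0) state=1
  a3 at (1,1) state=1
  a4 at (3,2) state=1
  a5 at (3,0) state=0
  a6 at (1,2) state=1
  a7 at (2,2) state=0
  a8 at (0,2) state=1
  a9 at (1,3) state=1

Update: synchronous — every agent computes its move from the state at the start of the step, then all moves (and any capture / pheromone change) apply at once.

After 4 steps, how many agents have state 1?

10

t=1: a0@(2,0):1 a1@(3,1):1 a2@(1,0):1 a3@(1,1):1 a4@(3,2):1 a5@(3,0):0 a6@(1,2):1 a7@(2,2):1 a8@(0,2):1 a9@(1,3):1
t=2: a0@(2,0):1 a1@(3,1):1 a2@(1,0):1 a3@(1,1):1 a4@(3,2):1 a5@(3,0):1 a6@(1,2):1 a7@(2,2):1 a8@(0,2):1 a9@(1,3):1
t=3: (unchanged — steady state)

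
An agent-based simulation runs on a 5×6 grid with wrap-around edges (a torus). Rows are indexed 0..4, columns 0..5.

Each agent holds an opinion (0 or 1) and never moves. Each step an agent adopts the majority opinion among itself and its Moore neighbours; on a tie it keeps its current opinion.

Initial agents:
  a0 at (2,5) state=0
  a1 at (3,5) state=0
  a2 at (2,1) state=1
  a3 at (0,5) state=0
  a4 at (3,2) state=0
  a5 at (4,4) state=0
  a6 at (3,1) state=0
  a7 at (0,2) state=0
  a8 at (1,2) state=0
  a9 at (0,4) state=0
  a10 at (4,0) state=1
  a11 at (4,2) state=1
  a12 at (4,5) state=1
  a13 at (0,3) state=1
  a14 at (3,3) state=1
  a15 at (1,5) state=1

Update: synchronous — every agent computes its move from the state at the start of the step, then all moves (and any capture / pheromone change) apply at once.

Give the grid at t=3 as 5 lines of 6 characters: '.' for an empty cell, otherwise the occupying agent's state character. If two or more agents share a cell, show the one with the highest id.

t=1: a0@(2,5):0 a1@(3,5):0 a2@(2,1):0 a3@(0,5):0 a4@(3,2):1 a5@(4,4):0 a6@(3,1):1 a7@(0,2):0 a8@(1,2):0 a9@(0,4):0 a10@(4,0):0 a11@(4,2):1 a12@(4,5):0 a13@(0,3):0 a14@(3,3):1 a15@(1,5):0
t=2: (unchanged — steady state)

..0000
..0..0
.0...0
.111.0
0.1.00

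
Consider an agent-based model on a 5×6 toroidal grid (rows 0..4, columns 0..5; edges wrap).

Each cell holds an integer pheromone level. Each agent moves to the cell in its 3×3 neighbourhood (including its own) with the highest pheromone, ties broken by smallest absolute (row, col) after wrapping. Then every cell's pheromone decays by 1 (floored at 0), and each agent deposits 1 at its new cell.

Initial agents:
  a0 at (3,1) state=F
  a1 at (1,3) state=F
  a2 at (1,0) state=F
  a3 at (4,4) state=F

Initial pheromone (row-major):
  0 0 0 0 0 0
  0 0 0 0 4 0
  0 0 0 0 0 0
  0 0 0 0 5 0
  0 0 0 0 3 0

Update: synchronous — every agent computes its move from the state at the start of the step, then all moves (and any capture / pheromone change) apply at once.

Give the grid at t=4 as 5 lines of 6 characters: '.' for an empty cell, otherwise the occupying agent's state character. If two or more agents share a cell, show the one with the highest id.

F.....
....F.
F.....
....F.
......

t=1: a0@(2,0) a1@(1,4) a2@(0,0) a3@(3,4) | pheromone: 1 0 0 0 0 0 / 0 0 0 0 4 0 / 1 0 0 0 0 0 / 0 0 0 0 5 0 / 0 0 0 0 2 0
t=2: a0@(2,0) a1@(1,4) a2@(0,0) a3@(3,4) | pheromone: 1 0 0 0 0 0 / 0 0 0 0 4 0 / 1 0 0 0 0 0 / 0 0 0 0 5 0 / 0 0 0 0 1 0
t=3: a0@(2,0) a1@(1,4) a2@(0,0) a3@(3,4) | pheromone: 1 0 0 0 0 0 / 0 0 0 0 4 0 / 1 0 0 0 0 0 / 0 0 0 0 5 0 / 0 0 0 0 0 0
t=4: (unchanged — steady state)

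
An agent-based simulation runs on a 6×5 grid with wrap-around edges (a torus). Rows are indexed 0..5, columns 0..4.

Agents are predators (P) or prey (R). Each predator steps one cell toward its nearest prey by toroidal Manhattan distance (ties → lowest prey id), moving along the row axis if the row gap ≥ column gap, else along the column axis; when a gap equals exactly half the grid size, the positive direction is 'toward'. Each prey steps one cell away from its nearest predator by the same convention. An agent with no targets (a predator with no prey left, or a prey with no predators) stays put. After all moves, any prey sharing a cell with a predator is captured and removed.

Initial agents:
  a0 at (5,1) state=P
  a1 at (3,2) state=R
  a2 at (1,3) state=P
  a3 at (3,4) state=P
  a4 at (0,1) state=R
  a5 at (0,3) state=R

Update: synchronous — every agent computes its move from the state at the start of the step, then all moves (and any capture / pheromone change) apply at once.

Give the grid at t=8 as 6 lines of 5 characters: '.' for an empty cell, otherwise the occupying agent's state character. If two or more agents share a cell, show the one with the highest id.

t=1: a0@(0,1):P a1@(3,1):R a2@(0,3):P a3@(3,3):P a4@(1,1):R a5@(5,3):R
t=2: a0@(1,1):P a1@(3,0):R a2@(5,3):P a3@(3,2):P a4@(2,1):R a5@(4,3):R
t=3: a0@(2,1):P a1@(3,4):R a2@(4,3):P a3@(3,1):P a5@(3,3):R
t=4: a0@(2,0):P a1@(2,4):R a2@(3,3):P a3@(3,0):P a5@(2,3):R
t=5: a0@(2,4):P a2@(2,3):P a3@(2,0):P a5@(1,3):R
t=6: a0@(1,4):P a2@(1,3):P a3@(2,4):P a5@(0,3):R
t=7: a0@(0,4):P a2@(0,3):P a3@(1,4):P a5@(5,3):R
t=8: a0@(5,4):P a2@(5,3):P a3@(0,4):P a5@(4,3):R

....P
.....
.....
.....
...R.
...PP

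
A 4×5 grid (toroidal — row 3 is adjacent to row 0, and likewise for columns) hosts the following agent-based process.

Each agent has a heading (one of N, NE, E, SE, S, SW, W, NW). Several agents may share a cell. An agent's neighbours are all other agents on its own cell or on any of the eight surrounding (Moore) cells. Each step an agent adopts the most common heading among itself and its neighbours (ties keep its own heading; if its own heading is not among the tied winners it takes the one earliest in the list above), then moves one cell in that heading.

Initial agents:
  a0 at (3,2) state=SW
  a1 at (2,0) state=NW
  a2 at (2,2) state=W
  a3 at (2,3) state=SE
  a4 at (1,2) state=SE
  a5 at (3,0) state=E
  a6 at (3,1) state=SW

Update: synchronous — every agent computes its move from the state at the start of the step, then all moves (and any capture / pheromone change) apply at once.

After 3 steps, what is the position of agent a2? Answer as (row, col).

(1, 0)

t=1: a0@(0,1):SW a1@(1,4):NW a2@(3,3):SE a3@(3,4):SE a4@(2,3):SE a5@(3,1):E a6@(0,0):SW
t=2: a0@(1,0):SW a1@(0,3):NW a2@(0,4):SE a3@(0,0):SE a4@(3,4):SE a5@(0,0):SW a6@(1,4):SW
t=3: a0@(2,4):SW a1@(1,4):SE a2@(1,0):SE a3@(1,1):SE a4@(0,0):SE a5@(1,4):SW a6@(2,3):SW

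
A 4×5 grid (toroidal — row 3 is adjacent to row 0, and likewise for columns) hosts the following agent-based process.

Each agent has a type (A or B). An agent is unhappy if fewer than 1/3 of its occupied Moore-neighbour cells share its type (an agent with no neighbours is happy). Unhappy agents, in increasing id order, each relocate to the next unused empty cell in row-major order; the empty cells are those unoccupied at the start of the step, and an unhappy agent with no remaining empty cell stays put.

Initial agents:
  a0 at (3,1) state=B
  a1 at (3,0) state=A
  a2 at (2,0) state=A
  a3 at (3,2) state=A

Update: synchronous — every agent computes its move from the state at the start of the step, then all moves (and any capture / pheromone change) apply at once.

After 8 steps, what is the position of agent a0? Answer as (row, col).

(0, 2)

t=1: a0@(0,0):B a1@(3,0):A a2@(2,0):A a3@(0,1):A
t=2: a0@(0,2):B a1@(3,0):A a2@(2,0):A a3@(0,1):A
t=3: a0@(0,0):B a1@(3,0):A a2@(2,0):A a3@(0,1):A
t=4: a0@(0,2):B a1@(3,0):A a2@(2,0):A a3@(0,1):A
t=5: a0@(0,0):B a1@(3,0):A a2@(2,0):A a3@(0,1):A
t=6: a0@(0,2):B a1@(3,0):A a2@(2,0):A a3@(0,1):A
t=7: a0@(0,0):B a1@(3,0):A a2@(2,0):A a3@(0,1):A
t=8: a0@(0,2):B a1@(3,0):A a2@(2,0):A a3@(0,1):A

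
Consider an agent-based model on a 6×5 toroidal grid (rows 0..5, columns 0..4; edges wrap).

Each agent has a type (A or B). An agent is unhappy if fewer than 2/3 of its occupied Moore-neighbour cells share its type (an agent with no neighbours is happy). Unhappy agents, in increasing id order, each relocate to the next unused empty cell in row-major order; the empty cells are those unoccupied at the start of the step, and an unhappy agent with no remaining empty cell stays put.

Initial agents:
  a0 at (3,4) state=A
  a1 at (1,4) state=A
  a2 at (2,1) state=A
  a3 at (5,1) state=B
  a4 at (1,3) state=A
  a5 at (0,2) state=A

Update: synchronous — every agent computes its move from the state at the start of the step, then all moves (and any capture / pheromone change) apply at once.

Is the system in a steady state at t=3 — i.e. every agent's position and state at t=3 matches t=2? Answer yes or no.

t=1: a0@(3,4):A a1@(1,4):A a2@(2,1):A a3@(0,0):B a4@(1,3):A a5@(0,1):A
t=2: a0@(3,4):A a1@(0,2):A a2@(2,1):A a3@(0,3):B a4@(1,3):A a5@(0,4):A
t=3: a0@(3,4):A a1@(0,0):A a2@(2,1):A a3@(0,1):B a4@(1,3):A a5@(1,0):A

no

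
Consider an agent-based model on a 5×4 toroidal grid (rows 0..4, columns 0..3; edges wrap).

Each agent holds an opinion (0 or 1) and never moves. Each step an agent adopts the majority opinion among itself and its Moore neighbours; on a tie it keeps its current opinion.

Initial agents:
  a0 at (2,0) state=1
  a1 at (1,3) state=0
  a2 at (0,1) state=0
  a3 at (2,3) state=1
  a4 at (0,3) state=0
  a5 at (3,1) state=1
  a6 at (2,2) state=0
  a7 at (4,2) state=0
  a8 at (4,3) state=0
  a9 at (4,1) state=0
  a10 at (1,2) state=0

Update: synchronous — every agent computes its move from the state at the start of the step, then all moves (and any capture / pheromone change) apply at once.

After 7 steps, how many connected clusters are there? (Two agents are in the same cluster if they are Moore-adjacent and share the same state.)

1

t=1: a0@(2,0):1 a1@(1,3):0 a2@(0,1):0 a3@(2,3):0 a4@(0,3):0 a5@(3,1):0 a6@(2,2):0 a7@(4,2):0 a8@(4,3):0 a9@(4,1):0 a10@(1,2):0
t=2: a0@(2,0):0 a1@(1,3):0 a2@(0,1):0 a3@(2,3):0 a4@(0,3):0 a5@(3,1):0 a6@(2,2):0 a7@(4,2):0 a8@(4,3):0 a9@(4,1):0 a10@(1,2):0
t=3: (unchanged — steady state)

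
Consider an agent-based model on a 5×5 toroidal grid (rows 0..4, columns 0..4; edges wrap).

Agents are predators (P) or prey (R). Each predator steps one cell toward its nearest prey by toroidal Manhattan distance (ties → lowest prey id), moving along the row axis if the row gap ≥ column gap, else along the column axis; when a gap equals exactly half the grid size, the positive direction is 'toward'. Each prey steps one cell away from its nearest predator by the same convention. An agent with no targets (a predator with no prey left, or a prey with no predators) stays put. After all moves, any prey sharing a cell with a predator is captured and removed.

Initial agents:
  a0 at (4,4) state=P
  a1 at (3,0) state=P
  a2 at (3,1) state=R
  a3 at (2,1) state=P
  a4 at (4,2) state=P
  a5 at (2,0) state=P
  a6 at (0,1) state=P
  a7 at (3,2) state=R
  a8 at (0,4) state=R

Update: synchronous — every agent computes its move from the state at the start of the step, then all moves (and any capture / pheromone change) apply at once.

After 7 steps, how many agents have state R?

2

t=1: a0@(0,4):P a1@(3,1):P a3@(3,1):P a4@(3,2):P a5@(3,0):P a6@(4,1):P a7@(2,2):R a8@(1,4):R
t=2: a0@(1,4):P a1@(2,1):P a3@(2,1):P a4@(2,2):P a5@(3,1):P a6@(3,1):P a7@(1,2):R a8@(2,4):R
t=3: a0@(2,4):P a1@(1,1):P a3@(1,1):P a4@(1,2):P a5@(2,1):P a6@(2,1):P a7@(0,2):R a8@(3,4):R
t=4: a0@(3,4):P a1@(0,1):P a3@(0,1):P a4@(0,2):P a5@(1,1):P a6@(1,1):P a7@(4,2):R a8@(4,4):R
t=5: a0@(4,4):P a1@(4,1):P a3@(4,1):P a4@(4,2):P a5@(0,1):P a6@(0,1):P a7@(3,2):R a8@(0,4):R
t=6: a0@(0,4):P a1@(3,1):P a3@(3,1):P a4@(3,2):P a5@(0,0):P a6@(0,0):P a7@(2,2):R a8@(1,4):R
t=7: a0@(1,4):P a1@(2,1):P a3@(2,1):P a4@(2,2):P a5@(1,0):P a6@(1,0):P a7@(1,2):R a8@(2,4):R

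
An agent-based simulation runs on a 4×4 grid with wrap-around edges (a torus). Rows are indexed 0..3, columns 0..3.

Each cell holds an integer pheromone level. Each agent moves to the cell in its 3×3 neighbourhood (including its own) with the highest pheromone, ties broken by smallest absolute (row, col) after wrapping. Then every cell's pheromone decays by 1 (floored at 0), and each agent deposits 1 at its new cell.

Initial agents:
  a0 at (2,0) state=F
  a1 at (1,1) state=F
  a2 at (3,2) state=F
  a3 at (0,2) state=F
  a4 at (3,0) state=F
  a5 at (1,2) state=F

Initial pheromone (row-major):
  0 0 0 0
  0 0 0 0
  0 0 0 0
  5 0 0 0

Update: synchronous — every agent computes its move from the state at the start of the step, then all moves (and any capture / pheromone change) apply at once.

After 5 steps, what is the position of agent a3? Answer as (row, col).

(3, 0)

t=1: a0@(3,0) a1@(0,0) a2@(0,1) a3@(0,1) a4@(3,0) a5@(0,1) | pheromone: 1 3 0 0 / 0 0 0 0 / 0 0 0 0 / 6 0 0 0
t=2: a0@(3,0) a1@(3,0) a2@(3,0) a3@(3,0) a4@(3,0) a5@(3,0) | pheromone: 0 2 0 0 / 0 0 0 0 / 0 0 0 0 / 11 0 0 0
t=3: a0@(3,0) a1@(3,0) a2@(3,0) a3@(3,0) a4@(3,0) a5@(3,0) | pheromone: 0 1 0 0 / 0 0 0 0 / 0 0 0 0 / 16 0 0 0
t=4: a0@(3,0) a1@(3,0) a2@(3,0) a3@(3,0) a4@(3,0) a5@(3,0) | pheromone: 0 0 0 0 / 0 0 0 0 / 0 0 0 0 / 21 0 0 0
t=5: a0@(3,0) a1@(3,0) a2@(3,0) a3@(3,0) a4@(3,0) a5@(3,0) | pheromone: 0 0 0 0 / 0 0 0 0 / 0 0 0 0 / 26 0 0 0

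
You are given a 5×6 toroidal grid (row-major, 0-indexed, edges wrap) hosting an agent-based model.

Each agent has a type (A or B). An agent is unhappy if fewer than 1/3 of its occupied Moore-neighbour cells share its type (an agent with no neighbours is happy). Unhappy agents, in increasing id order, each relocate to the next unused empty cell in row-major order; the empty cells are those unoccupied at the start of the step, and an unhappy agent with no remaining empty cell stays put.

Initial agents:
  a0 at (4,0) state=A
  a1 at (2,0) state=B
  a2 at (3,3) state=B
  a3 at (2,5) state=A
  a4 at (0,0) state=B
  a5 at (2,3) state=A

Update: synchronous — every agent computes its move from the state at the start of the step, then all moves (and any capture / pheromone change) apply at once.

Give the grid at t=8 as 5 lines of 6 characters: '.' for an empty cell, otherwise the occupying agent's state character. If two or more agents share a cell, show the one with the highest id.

AABBB.
A.....
......
......
......

t=1: a0@(0,1):A a1@(0,2):B a2@(0,3):B a3@(0,4):A a4@(0,5):B a5@(1,0):A
t=2: a0@(0,1):A a1@(0,2):B a2@(0,3):B a3@(0,0):A a4@(1,1):B a5@(1,0):A
t=3: a0@(0,1):A a1@(0,2):B a2@(0,3):B a3@(0,0):A a4@(0,4):B a5@(1,0):A
t=4: (unchanged — steady state)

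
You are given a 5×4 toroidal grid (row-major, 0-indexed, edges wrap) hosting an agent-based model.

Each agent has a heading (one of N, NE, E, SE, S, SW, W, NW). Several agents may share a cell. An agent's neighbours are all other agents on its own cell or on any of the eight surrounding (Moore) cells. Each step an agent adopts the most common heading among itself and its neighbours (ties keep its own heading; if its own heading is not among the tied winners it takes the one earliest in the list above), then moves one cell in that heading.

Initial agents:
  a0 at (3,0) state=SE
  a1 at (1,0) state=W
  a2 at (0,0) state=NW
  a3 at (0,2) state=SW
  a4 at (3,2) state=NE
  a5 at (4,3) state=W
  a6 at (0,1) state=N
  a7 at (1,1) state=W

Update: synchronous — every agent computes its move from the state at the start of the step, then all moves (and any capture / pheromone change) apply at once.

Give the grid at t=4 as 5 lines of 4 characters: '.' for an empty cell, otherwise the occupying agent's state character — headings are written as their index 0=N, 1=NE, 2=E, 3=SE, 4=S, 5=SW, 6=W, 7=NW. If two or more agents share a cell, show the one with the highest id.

t=1: a0@(4,1):SE a1@(1,3):W a2@(0,3):W a3@(0,1):W a4@(2,3):NE a5@(4,2):W a6@(0,0):W a7@(1,0):W
t=2: a0@(4,0):W a1@(1,2):W a2@(0,2):W a3@(0,0):W a4@(2,2):W a5@(4,1):W a6@(0,3):W a7@(1,3):W
t=3: a0@(4,3):W a1@(1,1):W a2@(0,1):W a3@(0,3):W a4@(2,1):W a5@(4,0):W a6@(0,2):W a7@(1,2):W
t=4: a0@(4,2):W a1@(1,0):W a2@(0,0):W a3@(0,2):W a4@(2,0):W a5@(4,3):W a6@(0,1):W a7@(1,1):W

666.
66..
6...
....
..66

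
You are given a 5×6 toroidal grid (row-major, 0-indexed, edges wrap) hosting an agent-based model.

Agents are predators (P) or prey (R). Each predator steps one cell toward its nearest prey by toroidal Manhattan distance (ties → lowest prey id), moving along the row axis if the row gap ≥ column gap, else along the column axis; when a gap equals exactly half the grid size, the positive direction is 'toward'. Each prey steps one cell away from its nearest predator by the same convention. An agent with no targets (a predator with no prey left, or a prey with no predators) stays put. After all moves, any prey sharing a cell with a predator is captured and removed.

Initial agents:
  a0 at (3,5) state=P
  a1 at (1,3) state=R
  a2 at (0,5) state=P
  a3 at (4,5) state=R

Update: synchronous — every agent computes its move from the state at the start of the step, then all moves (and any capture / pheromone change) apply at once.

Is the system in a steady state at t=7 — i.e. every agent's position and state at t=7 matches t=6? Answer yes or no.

t=1: a0@(4,5):P a1@(1,2):R a2@(4,5):P a3@(0,5):R
t=2: a0@(0,5):P a1@(1,1):R a2@(0,5):P a3@(1,5):R
t=3: a0@(1,5):P a1@(1,2):R a2@(1,5):P a3@(2,5):R
t=4: a0@(2,5):P a1@(1,1):R a2@(2,5):P a3@(3,5):R
t=5: a0@(3,5):P a1@(1,2):R a2@(3,5):P a3@(4,5):R
t=6: a0@(4,5):P a1@(1,1):R a2@(4,5):P a3@(0,5):R
t=7: a0@(0,5):P a1@(2,1):R a2@(0,5):P a3@(1,5):R

no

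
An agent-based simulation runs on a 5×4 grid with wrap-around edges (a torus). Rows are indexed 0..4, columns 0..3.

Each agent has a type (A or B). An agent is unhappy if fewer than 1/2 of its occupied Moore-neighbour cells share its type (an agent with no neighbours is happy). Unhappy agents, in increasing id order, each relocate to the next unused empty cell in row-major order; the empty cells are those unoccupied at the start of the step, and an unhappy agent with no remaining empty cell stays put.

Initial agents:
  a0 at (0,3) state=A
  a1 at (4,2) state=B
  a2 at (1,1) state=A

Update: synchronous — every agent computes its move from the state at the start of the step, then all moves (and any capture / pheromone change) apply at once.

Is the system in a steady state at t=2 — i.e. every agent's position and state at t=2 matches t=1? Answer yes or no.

t=1: a0@(0,0):A a1@(0,1):B a2@(1,1):A
t=2: a0@(0,0):A a1@(0,2):B a2@(1,1):A

no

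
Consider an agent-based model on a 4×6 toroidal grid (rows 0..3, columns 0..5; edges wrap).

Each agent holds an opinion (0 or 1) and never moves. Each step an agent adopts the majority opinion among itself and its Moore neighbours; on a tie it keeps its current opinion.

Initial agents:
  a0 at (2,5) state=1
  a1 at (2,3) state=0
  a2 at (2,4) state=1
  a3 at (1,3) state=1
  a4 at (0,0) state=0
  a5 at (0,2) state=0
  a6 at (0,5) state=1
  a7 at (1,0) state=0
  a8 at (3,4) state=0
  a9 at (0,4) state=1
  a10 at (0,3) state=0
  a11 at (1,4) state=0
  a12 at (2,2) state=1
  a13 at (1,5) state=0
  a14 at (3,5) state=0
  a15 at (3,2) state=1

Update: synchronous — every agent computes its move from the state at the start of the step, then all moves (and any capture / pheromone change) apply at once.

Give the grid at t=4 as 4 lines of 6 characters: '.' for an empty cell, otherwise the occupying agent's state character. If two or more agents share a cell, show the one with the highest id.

t=1: a0@(2,5):0 a1@(2,3):1 a2@(2,4):0 a3@(1,3):1 a4@(0,0):0 a5@(0,2):0 a6@(0,5):0 a7@(1,0):0 a8@(3,4):0 a9@(0,4):0 a10@(0,3):0 a11@(1,4):1 a12@(2,2):1 a13@(1,5):0 a14@(3,5):1 a15@(3,2):0
t=2: a0@(2,5):0 a1@(2,3):1 a2@(2,4):0 a3@(1,3):1 a4@(0,0):0 a5@(0,2):0 a6@(0,5):0 a7@(1,0):0 a8@(3,4):0 a9@(0,4):0 a10@(0,3):0 a11@(1,4):0 a12@(2,2):1 a13@(1,5):0 a14@(3,5):0 a15@(3,2):0
t=3: a0@(2,5):0 a1@(2,3):0 a2@(2,4):0 a3@(1,3):0 a4@(0,0):0 a5@(0,2):0 a6@(0,5):0 a7@(1,0):0 a8@(3,4):0 a9@(0,4):0 a10@(0,3):0 a11@(1,4):0 a12@(2,2):1 a13@(1,5):0 a14@(3,5):0 a15@(3,2):0
t=4: a0@(2,5):0 a1@(2,3):0 a2@(2,4):0 a3@(1,3):0 a4@(0,0):0 a5@(0,2):0 a6@(0,5):0 a7@(1,0):0 a8@(3,4):0 a9@(0,4):0 a10@(0,3):0 a11@(1,4):0 a12@(2,2):0 a13@(1,5):0 a14@(3,5):0 a15@(3,2):0

0.0000
0..000
..0000
..0.00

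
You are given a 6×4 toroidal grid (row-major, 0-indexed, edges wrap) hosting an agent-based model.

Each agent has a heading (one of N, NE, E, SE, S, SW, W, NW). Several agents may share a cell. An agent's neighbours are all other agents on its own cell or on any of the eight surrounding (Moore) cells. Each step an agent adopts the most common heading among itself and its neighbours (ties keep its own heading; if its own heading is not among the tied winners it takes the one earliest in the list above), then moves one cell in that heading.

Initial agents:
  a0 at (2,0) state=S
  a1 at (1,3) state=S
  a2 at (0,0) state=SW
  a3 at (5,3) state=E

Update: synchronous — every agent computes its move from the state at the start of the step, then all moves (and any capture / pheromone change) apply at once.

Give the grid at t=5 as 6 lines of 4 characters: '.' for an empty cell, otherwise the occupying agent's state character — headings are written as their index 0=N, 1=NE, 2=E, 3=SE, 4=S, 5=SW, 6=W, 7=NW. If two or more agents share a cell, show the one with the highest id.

...4
4...
....
....
....
...5

t=1: a0@(3,0):S a1@(2,3):S a2@(1,3):SW a3@(5,0):E
t=2: a0@(4,0):S a1@(3,3):S a2@(2,2):SW a3@(5,1):E
t=3: a0@(5,0):S a1@(4,3):S a2@(3,1):SW a3@(5,2):E
t=4: a0@(0,0):S a1@(5,3):S a2@(4,0):SW a3@(5,3):E
t=5: a0@(1,0):S a1@(0,3):S a2@(5,3):SW a3@(0,3):S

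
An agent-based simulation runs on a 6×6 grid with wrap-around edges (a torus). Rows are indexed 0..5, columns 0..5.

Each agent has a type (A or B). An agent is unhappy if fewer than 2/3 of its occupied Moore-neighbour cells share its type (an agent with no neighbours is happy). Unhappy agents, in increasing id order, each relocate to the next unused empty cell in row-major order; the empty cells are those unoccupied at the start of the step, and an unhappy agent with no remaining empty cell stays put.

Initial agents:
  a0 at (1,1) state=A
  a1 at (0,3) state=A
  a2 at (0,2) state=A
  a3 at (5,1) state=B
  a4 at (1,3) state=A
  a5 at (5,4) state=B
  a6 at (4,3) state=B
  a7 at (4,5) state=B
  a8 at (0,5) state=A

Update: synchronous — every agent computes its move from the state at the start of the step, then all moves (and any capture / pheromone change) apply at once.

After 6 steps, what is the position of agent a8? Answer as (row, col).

t=1: a0@(1,1):A a1@(0,3):A a2@(0,2):A a3@(0,0):B a4@(1,3):A a5@(0,1):B a6@(4,3):B a7@(4,5):B a8@(0,4):A
t=2: a0@(0,5):A a1@(0,3):A a2@(0,2):A a3@(1,0):B a4@(1,3):A a5@(1,2):B a6@(4,3):B a7@(4,5):B a8@(0,4):A
t=3: a0@(0,0):A a1@(0,3):A a2@(0,2):A a3@(0,1):B a4@(1,3):A a5@(1,1):B a6@(4,3):B a7@(4,5):B a8@(0,4):A
t=4: a0@(0,5):A a1@(0,3):A a2@(1,0):A a3@(1,2):B a4@(1,3):A a5@(1,4):B a6@(4,3):B a7@(4,5):B a8@(0,4):A
t=5: a0@(0,5):A a1@(0,0):A a2@(1,0):A a3@(0,1):B a4@(0,2):A a5@(1,1):B a6@(4,3):B a7@(4,5):B a8@(0,4):A
t=6: a0@(0,5):A a1@(0,3):A a2@(1,2):A a3@(1,3):B a4@(1,4):A a5@(1,5):B a6@(4,3):B a7@(4,5):B a8@(0,4):A

(0, 4)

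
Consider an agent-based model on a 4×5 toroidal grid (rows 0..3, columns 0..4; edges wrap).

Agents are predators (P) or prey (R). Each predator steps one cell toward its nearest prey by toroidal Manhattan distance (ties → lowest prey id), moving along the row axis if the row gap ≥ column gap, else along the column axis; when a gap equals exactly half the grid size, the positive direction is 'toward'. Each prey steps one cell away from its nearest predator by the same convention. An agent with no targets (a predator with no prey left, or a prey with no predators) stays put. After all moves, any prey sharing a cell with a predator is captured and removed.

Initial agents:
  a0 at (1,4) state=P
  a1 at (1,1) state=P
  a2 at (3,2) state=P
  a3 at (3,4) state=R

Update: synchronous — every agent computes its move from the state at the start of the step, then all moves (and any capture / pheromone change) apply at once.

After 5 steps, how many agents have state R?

t=1: a0@(2,4):P a1@(2,1):P a2@(3,3):P
t=2: (unchanged — steady state)

0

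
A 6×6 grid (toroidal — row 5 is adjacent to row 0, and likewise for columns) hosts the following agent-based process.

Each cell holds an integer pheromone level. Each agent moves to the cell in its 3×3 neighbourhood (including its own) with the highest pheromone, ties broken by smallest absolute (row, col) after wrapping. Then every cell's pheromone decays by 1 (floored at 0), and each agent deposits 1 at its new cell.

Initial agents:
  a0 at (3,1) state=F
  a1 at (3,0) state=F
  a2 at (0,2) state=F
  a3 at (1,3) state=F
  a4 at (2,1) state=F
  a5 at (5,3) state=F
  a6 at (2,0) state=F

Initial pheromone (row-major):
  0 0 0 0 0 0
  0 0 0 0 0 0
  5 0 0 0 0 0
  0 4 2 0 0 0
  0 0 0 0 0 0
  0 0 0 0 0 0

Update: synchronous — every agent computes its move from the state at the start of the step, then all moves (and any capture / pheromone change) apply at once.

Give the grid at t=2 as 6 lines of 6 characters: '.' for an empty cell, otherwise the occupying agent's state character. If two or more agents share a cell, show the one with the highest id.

..F...
......
F.....
......
......
......

t=1: a0@(2,0) a1@(2,0) a2@(0,1) a3@(0,2) a4@(2,0) a5@(0,2) a6@(2,0) | pheromone: 0 1 2 0 0 0 / 0 0 0 0 0 0 / 8 0 0 0 0 0 / 0 3 1 0 0 0 / 0 0 0 0 0 0 / 0 0 0 0 0 0
t=2: a0@(2,0) a1@(2,0) a2@(0,2) a3@(0,2) a4@(2,0) a5@(0,2) a6@(2,0) | pheromone: 0 0 4 0 0 0 / 0 0 0 0 0 0 / 11 0 0 0 0 0 / 0 2 0 0 0 0 / 0 0 0 0 0 0 / 0 0 0 0 0 0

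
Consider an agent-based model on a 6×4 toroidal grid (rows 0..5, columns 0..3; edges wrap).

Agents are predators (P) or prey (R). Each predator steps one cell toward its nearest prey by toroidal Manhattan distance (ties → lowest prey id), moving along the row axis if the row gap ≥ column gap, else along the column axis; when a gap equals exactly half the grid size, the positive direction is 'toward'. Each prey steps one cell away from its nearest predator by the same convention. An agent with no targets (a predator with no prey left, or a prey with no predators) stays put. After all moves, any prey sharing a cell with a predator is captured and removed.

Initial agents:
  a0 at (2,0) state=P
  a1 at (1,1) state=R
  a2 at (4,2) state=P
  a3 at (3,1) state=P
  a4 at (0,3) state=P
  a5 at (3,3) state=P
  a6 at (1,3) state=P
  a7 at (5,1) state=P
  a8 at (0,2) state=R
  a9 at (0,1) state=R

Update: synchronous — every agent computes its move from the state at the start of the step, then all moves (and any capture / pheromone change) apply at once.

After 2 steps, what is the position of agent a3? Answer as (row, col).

(1, 1)

t=1: a0@(1,0):P a2@(5,2):P a3@(2,1):P a4@(0,2):P a5@(2,3):P a6@(1,0):P a7@(0,1):P a9@(1,1):R
t=2: a0@(1,1):P a2@(0,2):P a3@(1,1):P a4@(1,2):P a5@(2,0):P a6@(1,1):P a7@(1,1):P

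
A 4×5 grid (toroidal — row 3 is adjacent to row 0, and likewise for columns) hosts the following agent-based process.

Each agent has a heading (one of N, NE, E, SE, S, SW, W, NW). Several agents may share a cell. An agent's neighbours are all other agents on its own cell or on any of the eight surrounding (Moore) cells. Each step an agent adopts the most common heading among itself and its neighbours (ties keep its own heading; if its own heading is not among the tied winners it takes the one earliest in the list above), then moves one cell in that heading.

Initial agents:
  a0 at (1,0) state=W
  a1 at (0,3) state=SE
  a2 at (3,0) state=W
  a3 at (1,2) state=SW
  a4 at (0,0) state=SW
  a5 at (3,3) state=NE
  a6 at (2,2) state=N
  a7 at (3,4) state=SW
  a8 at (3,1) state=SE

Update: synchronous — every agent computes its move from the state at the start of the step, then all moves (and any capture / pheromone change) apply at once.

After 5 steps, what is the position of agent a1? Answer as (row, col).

(1, 3)

t=1: a0@(1,4):W a1@(1,2):SW a2@(0,4):SW a3@(2,1):SW a4@(1,4):SW a5@(2,4):NE a6@(1,2):N a7@(0,3):SW a8@(0,2):SE
t=2: a0@(2,3):SW a1@(2,1):SW a2@(1,3):SW a3@(3,0):SW a4@(2,3):SW a5@(1,0):NE a6@(2,1):SW a7@(1,2):SW a8@(1,1):SW
t=3: a0@(3,2):SW a1@(3,0):SW a2@(2,2):SW a3@(0,4):SW a4@(3,2):SW a5@(2,4):SW a6@(3,0):SW a7@(2,1):SW a8@(2,0):SW
t=4: a0@(0,1):SW a1@(0,4):SW a2@(3,1):SW a3@(1,3):SW a4@(0,1):SW a5@(3,3):SW a6@(0,4):SW a7@(3,0):SW a8@(3,4):SW
t=5: a0@(1,0):SW a1@(1,3):SW a2@(0,0):SW a3@(2,2):SW a4@(1,0):SW a5@(0,2):SW a6@(1,3):SW a7@(0,4):SW a8@(0,3):SW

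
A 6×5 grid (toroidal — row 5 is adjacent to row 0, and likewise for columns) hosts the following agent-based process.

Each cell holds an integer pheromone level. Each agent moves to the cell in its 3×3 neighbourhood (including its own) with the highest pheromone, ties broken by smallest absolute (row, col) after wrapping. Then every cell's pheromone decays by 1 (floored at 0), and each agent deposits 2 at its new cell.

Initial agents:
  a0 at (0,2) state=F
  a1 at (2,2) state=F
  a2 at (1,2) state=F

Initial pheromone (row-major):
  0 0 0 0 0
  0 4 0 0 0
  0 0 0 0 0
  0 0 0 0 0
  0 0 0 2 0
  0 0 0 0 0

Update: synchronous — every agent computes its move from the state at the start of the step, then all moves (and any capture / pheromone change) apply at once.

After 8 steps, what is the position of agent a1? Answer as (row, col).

(1, 1)

t=1: a0@(1,1) a1@(1,1) a2@(1,1) | pheromone: 0 0 0 0 0 / 0 9 0 0 0 / 0 0 0 0 0 / 0 0 0 0 0 / 0 0 0 1 0 / 0 0 0 0 0
t=2: a0@(1,1) a1@(1,1) a2@(1,1) | pheromone: 0 0 0 0 0 / 0 14 0 0 0 / 0 0 0 0 0 / 0 0 0 0 0 / 0 0 0 0 0 / 0 0 0 0 0
t=3: a0@(1,1) a1@(1,1) a2@(1,1) | pheromone: 0 0 0 0 0 / 0 19 0 0 0 / 0 0 0 0 0 / 0 0 0 0 0 / 0 0 0 0 0 / 0 0 0 0 0
t=4: a0@(1,1) a1@(1,1) a2@(1,1) | pheromone: 0 0 0 0 0 / 0 24 0 0 0 / 0 0 0 0 0 / 0 0 0 0 0 / 0 0 0 0 0 / 0 0 0 0 0
t=5: a0@(1,1) a1@(1,1) a2@(1,1) | pheromone: 0 0 0 0 0 / 0 29 0 0 0 / 0 0 0 0 0 / 0 0 0 0 0 / 0 0 0 0 0 / 0 0 0 0 0
t=6: a0@(1,1) a1@(1,1) a2@(1,1) | pheromone: 0 0 0 0 0 / 0 34 0 0 0 / 0 0 0 0 0 / 0 0 0 0 0 / 0 0 0 0 0 / 0 0 0 0 0
t=7: a0@(1,1) a1@(1,1) a2@(1,1) | pheromone: 0 0 0 0 0 / 0 39 0 0 0 / 0 0 0 0 0 / 0 0 0 0 0 / 0 0 0 0 0 / 0 0 0 0 0
t=8: a0@(1,1) a1@(1,1) a2@(1,1) | pheromone: 0 0 0 0 0 / 0 44 0 0 0 / 0 0 0 0 0 / 0 0 0 0 0 / 0 0 0 0 0 / 0 0 0 0 0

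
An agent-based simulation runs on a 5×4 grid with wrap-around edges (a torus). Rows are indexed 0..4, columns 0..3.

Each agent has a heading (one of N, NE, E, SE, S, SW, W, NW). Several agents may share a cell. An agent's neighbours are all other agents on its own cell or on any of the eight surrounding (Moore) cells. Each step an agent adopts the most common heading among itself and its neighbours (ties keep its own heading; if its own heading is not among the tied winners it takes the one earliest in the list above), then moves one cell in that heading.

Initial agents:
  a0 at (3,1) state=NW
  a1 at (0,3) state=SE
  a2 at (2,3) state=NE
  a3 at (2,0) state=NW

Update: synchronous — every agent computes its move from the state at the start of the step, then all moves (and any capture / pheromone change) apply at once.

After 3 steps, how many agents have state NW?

t=1: a0@(2,0):NW a1@(1,0):SE a2@(1,0):NE a3@(1,3):NW
t=2: a0@(1,3):NW a1@(0,3):NW a2@(0,3):NW a3@(0,2):NW
t=3: a0@(0,2):NW a1@(4,2):NW a2@(4,2):NW a3@(4,1):NW

4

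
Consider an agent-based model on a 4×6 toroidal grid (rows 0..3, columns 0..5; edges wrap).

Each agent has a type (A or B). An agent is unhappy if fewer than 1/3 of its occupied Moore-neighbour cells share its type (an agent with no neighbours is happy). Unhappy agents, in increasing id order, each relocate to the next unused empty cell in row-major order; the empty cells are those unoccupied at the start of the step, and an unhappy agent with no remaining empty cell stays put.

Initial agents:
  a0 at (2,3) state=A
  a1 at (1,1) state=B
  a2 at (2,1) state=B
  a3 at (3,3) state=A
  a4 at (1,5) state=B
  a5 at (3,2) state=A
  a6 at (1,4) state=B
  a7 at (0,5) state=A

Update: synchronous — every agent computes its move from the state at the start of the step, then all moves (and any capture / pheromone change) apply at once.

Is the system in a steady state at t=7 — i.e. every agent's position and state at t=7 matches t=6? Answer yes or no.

t=1: a0@(2,3):A a1@(1,1):B a2@(2,1):B a3@(3,3):A a4@(1,5):B a5@(3,2):A a6@(1,4):B a7@(0,0):A
t=2: a0@(2,3):A a1@(1,1):B a2@(2,1):B a3@(3,3):A a4@(1,5):B a5@(3,2):A a6@(1,4):B a7@(0,1):A
t=3: (unchanged — steady state)

yes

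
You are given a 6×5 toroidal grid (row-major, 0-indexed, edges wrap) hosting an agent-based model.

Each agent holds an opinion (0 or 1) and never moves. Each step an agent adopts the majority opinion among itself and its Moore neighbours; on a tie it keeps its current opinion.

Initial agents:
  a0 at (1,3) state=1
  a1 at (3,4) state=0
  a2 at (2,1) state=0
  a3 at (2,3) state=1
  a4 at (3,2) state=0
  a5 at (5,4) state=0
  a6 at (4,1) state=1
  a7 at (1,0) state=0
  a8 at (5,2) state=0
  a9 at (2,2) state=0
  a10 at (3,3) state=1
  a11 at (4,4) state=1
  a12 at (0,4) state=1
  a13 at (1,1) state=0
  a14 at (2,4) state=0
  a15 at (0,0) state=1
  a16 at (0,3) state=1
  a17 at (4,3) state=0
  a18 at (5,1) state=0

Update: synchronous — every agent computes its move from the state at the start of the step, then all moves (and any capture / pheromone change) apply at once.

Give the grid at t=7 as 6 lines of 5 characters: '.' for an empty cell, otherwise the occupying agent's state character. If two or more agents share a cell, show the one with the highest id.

0..11
00.1.
.0000
..000
.0.00
.00.1

t=1: a0@(1,3):1 a1@(3,4):0 a2@(2,1):0 a3@(2,3):0 a4@(3,2):0 a5@(5,4):1 a6@(4,1):0 a7@(1,0):0 a8@(5,2):0 a9@(2,2):0 a10@(3,3):0 a11@(4,4):0 a12@(0,4):1 a13@(1,1):0 a14@(2,4):0 a15@(0,0):0 a16@(0,3):1 a17@(4,3):0 a18@(5,1):0
t=2: (unchanged — steady state)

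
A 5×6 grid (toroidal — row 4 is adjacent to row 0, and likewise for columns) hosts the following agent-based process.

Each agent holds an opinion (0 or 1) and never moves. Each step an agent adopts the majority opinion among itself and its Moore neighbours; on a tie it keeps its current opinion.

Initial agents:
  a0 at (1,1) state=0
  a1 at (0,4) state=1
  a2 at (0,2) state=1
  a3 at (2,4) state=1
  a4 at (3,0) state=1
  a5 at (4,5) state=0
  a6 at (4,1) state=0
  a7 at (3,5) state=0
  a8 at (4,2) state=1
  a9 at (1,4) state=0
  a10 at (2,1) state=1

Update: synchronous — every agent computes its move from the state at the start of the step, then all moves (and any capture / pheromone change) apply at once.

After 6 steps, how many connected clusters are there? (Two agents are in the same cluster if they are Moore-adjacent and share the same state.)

t=1: a0@(1,1):1 a1@(0,4):0 a2@(0,2):1 a3@(2,4):0 a4@(3,0):0 a5@(4,5):0 a6@(4,1):1 a7@(3,5):0 a8@(4,2):1 a9@(1,4):1 a10@(2,1):1
t=2: a0@(1,1):1 a1@(0,4):0 a2@(0,2):1 a3@(2,4):0 a4@(3,0):0 a5@(4,5):0 a6@(4,1):1 a7@(3,5):0 a8@(4,2):1 a9@(1,4):0 a10@(2,1):1
t=3: (unchanged — steady state)

2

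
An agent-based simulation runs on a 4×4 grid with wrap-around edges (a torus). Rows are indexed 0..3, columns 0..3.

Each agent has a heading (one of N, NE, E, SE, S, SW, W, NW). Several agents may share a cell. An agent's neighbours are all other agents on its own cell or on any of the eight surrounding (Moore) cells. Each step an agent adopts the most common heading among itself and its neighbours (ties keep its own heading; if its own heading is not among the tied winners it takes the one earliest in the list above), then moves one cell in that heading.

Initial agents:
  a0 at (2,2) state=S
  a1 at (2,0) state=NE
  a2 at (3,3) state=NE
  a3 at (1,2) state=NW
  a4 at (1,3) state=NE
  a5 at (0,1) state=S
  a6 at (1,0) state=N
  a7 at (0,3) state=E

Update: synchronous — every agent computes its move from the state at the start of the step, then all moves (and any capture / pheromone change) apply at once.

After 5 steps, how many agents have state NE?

t=1: a0@(1,3):NE a1@(1,1):NE a2@(2,0):NE a3@(2,2):S a4@(0,0):NE a5@(1,1):S a6@(0,1):NE a7@(3,0):NE
t=2: a0@(0,0):NE a1@(0,2):NE a2@(1,1):NE a3@(3,2):S a4@(3,1):NE a5@(0,2):NE a6@(3,2):NE a7@(2,1):NE
t=3: a0@(3,1):NE a1@(3,3):NE a2@(0,2):NE a3@(2,3):NE a4@(2,2):NE a5@(3,3):NE a6@(2,3):NE a7@(1,2):NE
t=4: a0@(2,2):NE a1@(2,0):NE a2@(3,3):NE a3@(1,0):NE a4@(1,3):NE a5@(2,0):NE a6@(1,0):NE a7@(0,3):NE
t=5: a0@(1,3):NE a1@(1,1):NE a2@(2,0):NE a3@(0,1):NE a4@(0,0):NE a5@(1,1):NE a6@(0,1):NE a7@(3,0):NE

8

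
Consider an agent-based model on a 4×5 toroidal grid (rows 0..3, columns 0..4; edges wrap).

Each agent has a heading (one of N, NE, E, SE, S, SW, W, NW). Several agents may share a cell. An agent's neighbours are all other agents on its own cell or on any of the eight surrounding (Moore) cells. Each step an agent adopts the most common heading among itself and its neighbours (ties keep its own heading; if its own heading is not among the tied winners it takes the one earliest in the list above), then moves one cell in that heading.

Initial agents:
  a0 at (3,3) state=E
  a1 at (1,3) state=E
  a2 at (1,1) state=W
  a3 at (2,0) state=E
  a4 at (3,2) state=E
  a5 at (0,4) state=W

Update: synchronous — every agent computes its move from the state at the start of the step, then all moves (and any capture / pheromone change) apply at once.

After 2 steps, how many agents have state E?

6

t=1: a0@(3,4):E a1@(1,4):E a2@(1,0):W a3@(2,1):E a4@(3,3):E a5@(0,0):E
t=2: a0@(3,0):E a1@(1,0):E a2@(1,1):E a3@(2,2):E a4@(3,4):E a5@(0,1):E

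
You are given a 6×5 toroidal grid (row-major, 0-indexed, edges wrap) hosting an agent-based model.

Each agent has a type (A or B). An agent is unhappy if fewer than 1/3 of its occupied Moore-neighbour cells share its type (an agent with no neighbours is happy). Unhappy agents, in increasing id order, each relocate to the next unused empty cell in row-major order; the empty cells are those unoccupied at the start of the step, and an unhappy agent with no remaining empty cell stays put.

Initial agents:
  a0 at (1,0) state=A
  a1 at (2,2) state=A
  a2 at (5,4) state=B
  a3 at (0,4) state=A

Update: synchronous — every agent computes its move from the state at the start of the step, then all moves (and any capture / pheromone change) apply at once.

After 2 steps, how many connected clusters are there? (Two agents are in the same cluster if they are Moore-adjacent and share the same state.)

3

t=1: a0@(1,0):A a1@(2,2):A a2@(0,0):B a3@(0,4):A
t=2: a0@(1,0):A a1@(2,2):A a2@(0,1):B a3@(0,4):A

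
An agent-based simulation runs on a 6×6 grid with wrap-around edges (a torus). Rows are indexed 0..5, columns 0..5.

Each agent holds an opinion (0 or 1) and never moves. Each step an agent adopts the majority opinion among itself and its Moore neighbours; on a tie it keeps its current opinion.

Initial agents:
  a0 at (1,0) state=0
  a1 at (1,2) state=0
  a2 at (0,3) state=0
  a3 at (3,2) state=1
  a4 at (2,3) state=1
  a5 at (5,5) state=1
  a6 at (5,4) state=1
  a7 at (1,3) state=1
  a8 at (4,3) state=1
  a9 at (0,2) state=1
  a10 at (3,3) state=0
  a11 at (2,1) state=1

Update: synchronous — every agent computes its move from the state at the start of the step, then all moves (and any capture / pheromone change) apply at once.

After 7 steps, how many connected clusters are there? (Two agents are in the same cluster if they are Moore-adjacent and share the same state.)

t=1: a0@(1,0):0 a1@(1,2):1 a2@(0,3):1 a3@(3,2):1 a4@(2,3):1 a5@(5,5):1 a6@(5,4):1 a7@(1,3):1 a8@(4,3):1 a9@(0,2):1 a10@(3,3):1 a11@(2,1):1
t=2: (unchanged — steady state)

2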